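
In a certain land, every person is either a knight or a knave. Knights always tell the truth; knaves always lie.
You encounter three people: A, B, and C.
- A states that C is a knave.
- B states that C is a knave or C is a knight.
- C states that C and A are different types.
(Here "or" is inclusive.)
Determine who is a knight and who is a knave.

A is a knave, so "C is a knave" must be false — and it is.
B (knight): "C is a knave or C is a knight" — true. ✓
C is a knight, and the claim "C and A are different types" is indeed true.

A is a knave, B is a knight, and C is a knight.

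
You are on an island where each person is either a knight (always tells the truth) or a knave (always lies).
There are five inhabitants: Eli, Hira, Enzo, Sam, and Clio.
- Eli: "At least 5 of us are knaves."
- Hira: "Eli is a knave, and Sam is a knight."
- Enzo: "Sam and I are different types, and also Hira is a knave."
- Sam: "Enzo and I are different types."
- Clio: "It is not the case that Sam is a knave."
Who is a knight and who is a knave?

Knights: Hira, Sam, and Clio. Knaves: Eli and Enzo.

As a knave, Eli's statement "at least 5 of us are knaves" should be False; it is.
Hira is a knight, so "Eli is a knave, and Sam is a knight" must be true — and it is.
Since Enzo is a knave, "Sam and I are different types, and also Hira is a knave" needs to be False, which holds.
Since Sam is a knight, "Enzo and I are different types" needs to be true, which holds.
Clio (knight): "it is not the case that Sam is a knave" — true. ✓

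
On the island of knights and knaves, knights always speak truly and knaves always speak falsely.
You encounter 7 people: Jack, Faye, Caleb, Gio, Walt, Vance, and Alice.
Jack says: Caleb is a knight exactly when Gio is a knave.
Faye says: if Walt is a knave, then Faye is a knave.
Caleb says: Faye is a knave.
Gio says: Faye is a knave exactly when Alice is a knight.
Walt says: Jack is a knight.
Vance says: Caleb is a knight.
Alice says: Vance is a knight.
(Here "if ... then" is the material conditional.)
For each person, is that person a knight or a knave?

Since Jack is a knight, "Caleb is a knight exactly when Gio is a knave" needs to be true, which holds.
Faye is a knight; "if Walt is a knave, then Faye is a knave" is true, as required.
Caleb is a knave; "Faye is a knave" is False, as required.
Since Gio is a knight, "Faye is a knave exactly when Alice is a knight" needs to be true, which holds.
Walt is a knight, and the claim "Jack is a knight" is indeed true.
As a knave, Vance's statement "Caleb is a knight" should be False; it is.
Since Alice is a knave, "Vance is a knight" needs to be False, which holds.

Knights: Jack, Faye, Gio, and Walt. Knaves: Caleb, Vance, and Alice.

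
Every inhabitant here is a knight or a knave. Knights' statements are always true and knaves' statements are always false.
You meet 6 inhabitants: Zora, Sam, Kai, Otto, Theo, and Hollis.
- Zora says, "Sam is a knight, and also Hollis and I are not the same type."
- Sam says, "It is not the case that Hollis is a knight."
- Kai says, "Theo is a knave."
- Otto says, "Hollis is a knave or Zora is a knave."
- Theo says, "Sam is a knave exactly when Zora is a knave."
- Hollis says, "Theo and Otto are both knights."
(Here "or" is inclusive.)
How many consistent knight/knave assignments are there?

2

Consistent assignments:
  Zora=knave, Sam=knight, Kai=knight, Otto=knight, Theo=knave, Hollis=knave
  Zora=knave, Sam=knave, Kai=knave, Otto=knight, Theo=knight, Hollis=knight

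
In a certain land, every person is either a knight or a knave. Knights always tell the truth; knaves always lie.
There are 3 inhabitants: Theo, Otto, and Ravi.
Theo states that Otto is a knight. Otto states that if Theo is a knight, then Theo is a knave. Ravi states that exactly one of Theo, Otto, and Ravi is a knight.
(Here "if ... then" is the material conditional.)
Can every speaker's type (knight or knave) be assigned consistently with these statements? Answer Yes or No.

No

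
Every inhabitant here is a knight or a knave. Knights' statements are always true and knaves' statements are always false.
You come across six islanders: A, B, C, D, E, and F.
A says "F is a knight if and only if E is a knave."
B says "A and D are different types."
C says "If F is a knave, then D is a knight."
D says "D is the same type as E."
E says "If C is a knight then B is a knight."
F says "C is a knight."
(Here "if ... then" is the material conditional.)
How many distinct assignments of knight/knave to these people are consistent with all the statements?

2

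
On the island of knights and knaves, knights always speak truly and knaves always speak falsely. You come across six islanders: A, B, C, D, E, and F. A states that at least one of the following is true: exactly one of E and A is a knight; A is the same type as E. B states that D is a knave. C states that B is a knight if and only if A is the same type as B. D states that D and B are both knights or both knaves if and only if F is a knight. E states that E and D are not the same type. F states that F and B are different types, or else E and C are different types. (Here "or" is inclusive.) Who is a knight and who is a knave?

A (knight): "at least one of the following is true: exactly one of E and A is a knight; A is the same type as E" — true. ✓
B is a knight, and the claim "D is a knave" is indeed true.
Since C is a knight, "B is a knight if and only if A is the same type as B" needs to be true, which holds.
D is a knave; "D and B are both knights or both knaves if and only if F is a knight" is False, as required.
E is a knave, so "E and D are not the same type" must be False — and it is.
Since F is a knight, "F and B are different types, or else E and C are different types" needs to be true, which holds.

A is a knight, B is a knight, C is a knight, D is a knave, E is a knave, and F is a knight.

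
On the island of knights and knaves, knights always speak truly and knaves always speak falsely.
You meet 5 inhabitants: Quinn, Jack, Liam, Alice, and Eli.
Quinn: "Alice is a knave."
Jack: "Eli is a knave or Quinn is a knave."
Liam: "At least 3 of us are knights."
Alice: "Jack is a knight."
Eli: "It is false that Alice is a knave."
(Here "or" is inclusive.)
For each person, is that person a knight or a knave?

Quinn is a knave, and the claim "Alice is a knave" is indeed False.
Jack is a knight, and the claim "Eli is a knave or Quinn is a knave" is indeed True.
Liam is a knight; "at least 3 of us are knights" is True, as required.
Alice (knight): "Jack is a knight" — True. ✓
Eli is a knight, so "it is false that Alice is a knave" must be True — and it is.

Quinn is a knave, Jack is a knight, Liam is a knight, Alice is a knight, and Eli is a knight.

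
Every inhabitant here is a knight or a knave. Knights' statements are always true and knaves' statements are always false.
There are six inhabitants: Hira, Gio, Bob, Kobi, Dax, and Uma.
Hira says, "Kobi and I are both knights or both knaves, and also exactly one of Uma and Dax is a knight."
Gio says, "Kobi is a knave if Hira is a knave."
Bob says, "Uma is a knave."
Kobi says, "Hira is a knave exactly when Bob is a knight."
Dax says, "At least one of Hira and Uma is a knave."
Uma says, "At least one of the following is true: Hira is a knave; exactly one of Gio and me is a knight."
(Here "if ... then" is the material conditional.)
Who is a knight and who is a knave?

Hira is a knave, so "Kobi and I are both knights or both knaves, and also exactly one of Uma and Dax is a knight" must be false — and it is.
Gio is a knight, so "Kobi is a knave if Hira is a knave" must be True — and it is.
Bob is a knave, so "Uma is a knave" must be false — and it is.
Kobi (knave): "Hira is a knave exactly when Bob is a knight" — false. ✓
Since Dax is a knight, "at least one of Hira and Uma is a knave" needs to be True, which holds.
Uma is a knight, and the claim "at least one of the following is true: Hira is a knave; exactly one of Gio and me is a knight" is indeed True.

Hira is a knave, Gio is a knight, Bob is a knave, Kobi is a knave, Dax is a knight, and Uma is a knight.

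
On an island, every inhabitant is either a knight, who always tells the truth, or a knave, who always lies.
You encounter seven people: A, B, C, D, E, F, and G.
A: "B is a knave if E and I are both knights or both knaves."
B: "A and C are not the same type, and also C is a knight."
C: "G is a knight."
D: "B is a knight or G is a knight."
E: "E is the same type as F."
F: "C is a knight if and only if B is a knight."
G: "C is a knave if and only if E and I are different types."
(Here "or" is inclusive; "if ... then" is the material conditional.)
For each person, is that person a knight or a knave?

A is a knight, so "B is a knave if E and I are both knights or both knaves" must be true — and it is.
As a knave, B's statement "A and C are not the same type, and also C is a knight" should be false; it is.
C is a knave, and the claim "G is a knight" is indeed false.
D (knave): "B is a knight or G is a knight" — false. ✓
Since E is a knave, "E is the same type as F" needs to be false, which holds.
F is a knight; "C is a knight if and only if B is a knight" is true, as required.
As a knave, G's statement "C is a knave if and only if E and I are different types" should be false; it is.

A is a knight, B is a knave, C is a knave, D is a knave, E is a knave, F is a knight, and G is a knave.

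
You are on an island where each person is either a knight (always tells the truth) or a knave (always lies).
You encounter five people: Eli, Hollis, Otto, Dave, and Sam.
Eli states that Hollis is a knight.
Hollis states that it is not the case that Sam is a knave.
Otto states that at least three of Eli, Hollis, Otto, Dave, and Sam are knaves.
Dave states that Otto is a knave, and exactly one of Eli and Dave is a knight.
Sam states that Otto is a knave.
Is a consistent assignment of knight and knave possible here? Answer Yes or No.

Yes

One consistent assignment: Eli=knave, Hollis=knave, Otto=knight, Dave=knave, Sam=knave.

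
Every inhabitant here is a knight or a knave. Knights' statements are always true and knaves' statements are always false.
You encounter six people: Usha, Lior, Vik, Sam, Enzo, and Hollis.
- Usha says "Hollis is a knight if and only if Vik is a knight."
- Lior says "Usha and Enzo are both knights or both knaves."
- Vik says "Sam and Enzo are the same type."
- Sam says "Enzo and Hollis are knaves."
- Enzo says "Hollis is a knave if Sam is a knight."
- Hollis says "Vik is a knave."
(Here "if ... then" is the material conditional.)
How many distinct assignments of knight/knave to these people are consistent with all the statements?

1

Consistent assignments:
  Usha=knave, Lior=knave, Vik=knave, Sam=knave, Enzo=knight, Hollis=knight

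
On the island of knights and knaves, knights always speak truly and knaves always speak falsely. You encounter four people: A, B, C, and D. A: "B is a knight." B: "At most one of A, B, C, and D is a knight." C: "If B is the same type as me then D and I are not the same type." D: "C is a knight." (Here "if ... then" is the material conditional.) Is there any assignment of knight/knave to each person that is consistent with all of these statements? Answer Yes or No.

One consistent assignment: A=knave, B=knave, C=knight, D=knight.

Yes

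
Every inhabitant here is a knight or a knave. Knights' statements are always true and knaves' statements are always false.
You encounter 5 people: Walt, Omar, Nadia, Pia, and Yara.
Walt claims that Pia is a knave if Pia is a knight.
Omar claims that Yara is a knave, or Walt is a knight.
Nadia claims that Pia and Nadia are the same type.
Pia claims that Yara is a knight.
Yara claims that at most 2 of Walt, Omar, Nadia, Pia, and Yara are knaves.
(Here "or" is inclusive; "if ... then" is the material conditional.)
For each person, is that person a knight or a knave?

Suppose Walt is a knight. Then Walt's statement "Pia is a knave if Pia is a knight" would have to be true. Checking the 16 ways to assign the others, none is consistent with every speaker.
(For instance, with Omar=knave, Nadia=knight, Pia=knight, Yara=knight, Walt's claim "Pia is a knave if Pia is a knight" comes out false where it would need to be true.)
So Walt must be a knave, making "Pia is a knave if Pia is a knight" false. Taking Walt=knave, Omar=knave, Nadia=knight, Pia=knight, Yara=knight, each remaining statement checks out:
  Omar (knave): "Yara is a knave, or Walt is a knight" — false. ✓
  Nadia (knight): "Pia and Nadia are the same type" — true. ✓
  Pia (knight): "Yara is a knight" — true. ✓
  Yara (knight): "at most 2 of Walt, Omar, Nadia, Pia, and Yara are knaves" — true. ✓
This is the unique consistent assignment.

Knights: Nadia, Pia, and Yara. Knaves: Walt and Omar.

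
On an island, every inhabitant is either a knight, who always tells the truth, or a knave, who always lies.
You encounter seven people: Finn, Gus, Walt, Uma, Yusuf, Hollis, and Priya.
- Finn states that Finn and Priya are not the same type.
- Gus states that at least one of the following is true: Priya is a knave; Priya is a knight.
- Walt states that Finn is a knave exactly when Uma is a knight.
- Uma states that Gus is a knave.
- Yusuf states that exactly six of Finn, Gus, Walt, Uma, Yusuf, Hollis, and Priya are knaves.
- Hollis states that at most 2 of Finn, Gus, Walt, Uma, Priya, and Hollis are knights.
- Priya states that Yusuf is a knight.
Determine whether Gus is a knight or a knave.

Consistent assignments: {Finn=knight, Gus=knight, Walt=knight, Uma=knave, Yusuf=knave, Hollis=knave, Priya=knave}; {Finn=knave, Gus=knight, Walt=knave, Uma=knave, Yusuf=knave, Hollis=knight, Priya=knave}
In every consistent assignment, Gus is a knight.

Gus is a knight.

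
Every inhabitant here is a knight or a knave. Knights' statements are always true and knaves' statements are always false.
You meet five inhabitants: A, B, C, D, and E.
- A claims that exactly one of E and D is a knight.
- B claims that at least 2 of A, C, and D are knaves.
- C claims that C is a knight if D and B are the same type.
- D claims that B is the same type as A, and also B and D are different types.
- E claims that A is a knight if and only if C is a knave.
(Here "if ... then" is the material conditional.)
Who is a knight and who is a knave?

A is a knave, B is a knave, C is a knight, D is a knight, and E is a knight.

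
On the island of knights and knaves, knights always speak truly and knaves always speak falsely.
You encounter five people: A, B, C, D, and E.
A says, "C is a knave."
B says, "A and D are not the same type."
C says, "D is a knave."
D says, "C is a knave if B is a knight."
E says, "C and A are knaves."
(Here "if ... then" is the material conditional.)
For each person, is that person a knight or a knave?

A is a knight, B is a knave, C is a knave, D is a knight, and E is a knave.

A is a knight, and the claim "C is a knave" is indeed True.
B is a knave; "A and D are not the same type" is false, as required.
C is a knave, so "D is a knave" must be false — and it is.
D is a knight, so "C is a knave if B is a knight" must be True — and it is.
E is a knave; "C and A are knaves" is false, as required.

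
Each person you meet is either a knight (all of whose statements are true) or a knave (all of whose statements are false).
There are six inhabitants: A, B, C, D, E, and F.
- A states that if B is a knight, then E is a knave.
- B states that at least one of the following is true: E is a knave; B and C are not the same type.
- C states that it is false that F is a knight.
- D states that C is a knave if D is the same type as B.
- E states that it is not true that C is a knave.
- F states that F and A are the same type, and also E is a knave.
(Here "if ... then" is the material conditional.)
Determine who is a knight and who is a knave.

Knights: A, B, D, and F. Knaves: C and E.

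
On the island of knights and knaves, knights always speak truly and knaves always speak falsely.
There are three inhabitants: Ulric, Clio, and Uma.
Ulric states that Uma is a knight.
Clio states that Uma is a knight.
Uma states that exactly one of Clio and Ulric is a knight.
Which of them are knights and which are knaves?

Ulric is a knave, and the claim "Uma is a knight" is indeed False.
Clio is a knave; "Uma is a knight" is False, as required.
Uma is a knave, and the claim "exactly one of Clio and Ulric is a knight" is indeed False.

Ulric is a knave, Clio is a knave, and Uma is a knave.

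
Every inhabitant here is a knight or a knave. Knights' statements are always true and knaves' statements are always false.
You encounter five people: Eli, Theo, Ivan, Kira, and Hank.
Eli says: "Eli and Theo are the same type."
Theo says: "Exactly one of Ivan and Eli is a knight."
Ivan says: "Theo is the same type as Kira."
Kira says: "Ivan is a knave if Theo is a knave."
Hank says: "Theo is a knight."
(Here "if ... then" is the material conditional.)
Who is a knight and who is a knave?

Suppose Eli is a knight. Then Eli's statement "Eli and Theo are the same type" would have to be true. Checking the 16 ways to assign the others, none is consistent with every speaker.
(For instance, with Theo=knight, Ivan=knight, Kira=knight, Hank=knight, Theo's claim "exactly one of Ivan and Eli is a knight" comes out false where it would need to be true.)
So Eli must be a knave, making "Eli and Theo are the same type" false. Taking Eli=knave, Theo=knight, Ivan=knight, Kira=knight, Hank=knight, each remaining statement checks out:
  Theo (knight): "exactly one of Ivan and Eli is a knight" — true. ✓
  Ivan (knight): "Theo is the same type as Kira" — true. ✓
  Kira (knight): "Ivan is a knave if Theo is a knave" — true. ✓
  Hank (knight): "Theo is a knight" — true. ✓
This is the unique consistent assignment.

Eli is a knave, Theo is a knight, Ivan is a knight, Kira is a knight, and Hank is a knight.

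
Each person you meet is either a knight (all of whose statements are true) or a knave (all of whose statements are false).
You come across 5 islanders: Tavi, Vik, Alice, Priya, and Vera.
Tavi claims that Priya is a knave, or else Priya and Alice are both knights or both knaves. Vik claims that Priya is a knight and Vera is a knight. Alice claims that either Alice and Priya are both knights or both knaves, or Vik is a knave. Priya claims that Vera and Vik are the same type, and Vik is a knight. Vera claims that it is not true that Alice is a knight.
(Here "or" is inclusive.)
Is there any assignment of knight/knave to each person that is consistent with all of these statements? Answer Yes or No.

One consistent assignment: Tavi=knight, Vik=knave, Alice=knight, Priya=knave, Vera=knave.

Yes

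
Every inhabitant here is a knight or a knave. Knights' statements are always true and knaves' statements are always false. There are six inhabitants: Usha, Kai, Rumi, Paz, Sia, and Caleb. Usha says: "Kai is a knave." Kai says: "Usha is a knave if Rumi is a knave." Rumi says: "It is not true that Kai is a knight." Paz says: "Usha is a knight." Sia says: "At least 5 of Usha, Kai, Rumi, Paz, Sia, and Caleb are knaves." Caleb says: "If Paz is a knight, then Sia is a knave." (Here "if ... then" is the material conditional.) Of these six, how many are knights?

2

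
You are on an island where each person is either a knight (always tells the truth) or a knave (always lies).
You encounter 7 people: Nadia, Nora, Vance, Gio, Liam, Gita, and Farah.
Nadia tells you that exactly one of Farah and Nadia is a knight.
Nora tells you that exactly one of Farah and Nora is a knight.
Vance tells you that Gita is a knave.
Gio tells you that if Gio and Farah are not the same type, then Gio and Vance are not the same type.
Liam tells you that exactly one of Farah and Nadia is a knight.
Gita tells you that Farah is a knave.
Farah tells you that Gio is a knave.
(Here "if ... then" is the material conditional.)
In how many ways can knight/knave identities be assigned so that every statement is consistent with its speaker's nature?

Consistent assignments:
  Nadia=knight, Nora=knight, Vance=knave, Gio=knight, Liam=knight, Gita=knight, Farah=knave
  Nadia=knight, Nora=knave, Vance=knave, Gio=knight, Liam=knight, Gita=knight, Farah=knave
  Nadia=knave, Nora=knight, Vance=knave, Gio=knight, Liam=knave, Gita=knight, Farah=knave
  Nadia=knave, Nora=knave, Vance=knave, Gio=knight, Liam=knave, Gita=knight, Farah=knave

4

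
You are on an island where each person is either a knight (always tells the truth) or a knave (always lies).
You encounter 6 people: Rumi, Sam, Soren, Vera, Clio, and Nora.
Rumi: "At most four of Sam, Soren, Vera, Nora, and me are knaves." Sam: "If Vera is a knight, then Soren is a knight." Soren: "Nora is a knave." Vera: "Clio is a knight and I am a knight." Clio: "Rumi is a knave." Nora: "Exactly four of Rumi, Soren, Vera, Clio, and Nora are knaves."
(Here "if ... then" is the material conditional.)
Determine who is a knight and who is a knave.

Rumi is a knight, so "at most four of Sam, Soren, Vera, Nora, and me are knaves" must be true — and it is.
As a knight, Sam's statement "if Vera is a knight, then Soren is a knight" should be true; it is.
Soren is a knight, so "Nora is a knave" must be true — and it is.
Since Vera is a knave, "Clio is a knight and I am a knight" needs to be false, which holds.
Clio (knave): "Rumi is a knave" — false. ✓
Nora is a knave, and the claim "exactly four of Rumi, Soren, Vera, Clio, and Nora are knaves" is indeed false.

Rumi is a knight, Sam is a knight, Soren is a knight, Vera is a knave, Clio is a knave, and Nora is a knave.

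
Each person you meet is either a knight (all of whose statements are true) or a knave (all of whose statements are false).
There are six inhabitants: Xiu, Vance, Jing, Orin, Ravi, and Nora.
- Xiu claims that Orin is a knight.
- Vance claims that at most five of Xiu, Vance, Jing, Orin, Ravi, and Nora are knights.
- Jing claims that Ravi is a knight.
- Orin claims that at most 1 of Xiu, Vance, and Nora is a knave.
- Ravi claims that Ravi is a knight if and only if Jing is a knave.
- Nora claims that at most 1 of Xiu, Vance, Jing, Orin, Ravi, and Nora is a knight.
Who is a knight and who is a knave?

Knights: Xiu, Vance, and Orin. Knaves: Jing, Ravi, and Nora.

Xiu is a knight; "Orin is a knight" is True, as required.
Vance is a knight; "at most five of Xiu, Vance, Jing, Orin, Ravi, and Nora are knights" is True, as required.
Jing is a knave, and the claim "Ravi is a knight" is indeed False.
Orin is a knight; "at most 1 of Xiu, Vance, and Nora is a knave" is True, as required.
Ravi is a knave, and the claim "Ravi is a knight if and only if Jing is a knave" is indeed False.
Nora is a knave, and the claim "at most 1 of Xiu, Vance, Jing, Orin, Ravi, and Nora is a knight" is indeed False.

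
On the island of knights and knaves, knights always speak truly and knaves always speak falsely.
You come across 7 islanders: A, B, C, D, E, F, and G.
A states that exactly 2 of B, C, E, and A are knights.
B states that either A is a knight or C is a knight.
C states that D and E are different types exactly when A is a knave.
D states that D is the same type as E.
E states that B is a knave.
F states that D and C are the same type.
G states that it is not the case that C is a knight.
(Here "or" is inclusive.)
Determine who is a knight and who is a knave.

Knights: D, E, and G. Knaves: A, B, C, and F.

A is a knave, so "exactly 2 of B, C, E, and A are knights" must be False — and it is.
B is a knave, so "either A is a knight or C is a knight" must be False — and it is.
C is a knave; "D and E are different types exactly when A is a knave" is False, as required.
D is a knight, so "D is the same type as E" must be true — and it is.
E is a knight, and the claim "B is a knave" is indeed true.
F (knave): "D and C are the same type" — False. ✓
G is a knight, so "it is not the case that C is a knight" must be true — and it is.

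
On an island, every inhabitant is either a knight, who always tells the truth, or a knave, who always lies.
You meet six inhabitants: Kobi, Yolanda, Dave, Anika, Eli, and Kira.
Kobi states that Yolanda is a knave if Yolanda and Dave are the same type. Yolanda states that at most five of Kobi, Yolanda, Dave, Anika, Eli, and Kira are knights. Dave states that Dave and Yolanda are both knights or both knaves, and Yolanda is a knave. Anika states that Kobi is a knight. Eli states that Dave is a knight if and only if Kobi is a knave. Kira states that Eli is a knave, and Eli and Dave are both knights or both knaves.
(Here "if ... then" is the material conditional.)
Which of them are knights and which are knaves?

Kobi is a knight, Yolanda is a knight, Dave is a knave, Anika is a knight, Eli is a knight, and Kira is a knave.

Since Kobi is a knight, "Yolanda is a knave if Yolanda and Dave are the same type" needs to be True, which holds.
Yolanda is a knight; "at most five of Kobi, Yolanda, Dave, Anika, Eli, and Kira are knights" is True, as required.
Dave is a knave, and the claim "Dave and Yolanda are both knights or both knaves, and Yolanda is a knave" is indeed False.
Since Anika is a knight, "Kobi is a knight" needs to be True, which holds.
Eli is a knight; "Dave is a knight if and only if Kobi is a knave" is True, as required.
Kira is a knave; "Eli is a knave, and Eli and Dave are both knights or both knaves" is False, as required.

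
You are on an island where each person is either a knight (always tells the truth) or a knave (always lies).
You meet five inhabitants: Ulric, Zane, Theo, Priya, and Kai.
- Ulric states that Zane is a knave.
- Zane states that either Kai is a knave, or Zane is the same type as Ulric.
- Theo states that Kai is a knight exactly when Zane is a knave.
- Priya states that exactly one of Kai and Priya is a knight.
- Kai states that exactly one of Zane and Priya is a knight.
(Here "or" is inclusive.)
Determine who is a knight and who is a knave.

Ulric is a knave, Zane is a knight, Theo is a knight, Priya is a knight, and Kai is a knave.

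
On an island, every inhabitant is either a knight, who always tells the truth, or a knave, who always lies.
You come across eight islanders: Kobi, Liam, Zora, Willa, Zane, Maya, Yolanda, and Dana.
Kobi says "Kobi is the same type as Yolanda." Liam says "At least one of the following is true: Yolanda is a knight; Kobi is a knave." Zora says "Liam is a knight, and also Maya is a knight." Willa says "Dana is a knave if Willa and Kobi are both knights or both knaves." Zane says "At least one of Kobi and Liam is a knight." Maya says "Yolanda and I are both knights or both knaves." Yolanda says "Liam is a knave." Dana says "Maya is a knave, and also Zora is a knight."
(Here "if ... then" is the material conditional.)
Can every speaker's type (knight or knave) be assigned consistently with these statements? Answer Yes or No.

No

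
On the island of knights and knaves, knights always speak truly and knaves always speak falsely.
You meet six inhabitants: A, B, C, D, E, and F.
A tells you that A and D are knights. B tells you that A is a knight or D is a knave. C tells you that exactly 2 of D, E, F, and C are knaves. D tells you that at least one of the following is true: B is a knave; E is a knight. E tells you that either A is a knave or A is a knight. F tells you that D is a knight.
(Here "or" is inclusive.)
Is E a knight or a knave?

E is a knight.

Consistent assignments: {A=knight, B=knight, C=knave, D=knight, E=knight, F=knight}; {A=knave, B=knave, C=knave, D=knight, E=knight, F=knight}
In every consistent assignment, E is a knight.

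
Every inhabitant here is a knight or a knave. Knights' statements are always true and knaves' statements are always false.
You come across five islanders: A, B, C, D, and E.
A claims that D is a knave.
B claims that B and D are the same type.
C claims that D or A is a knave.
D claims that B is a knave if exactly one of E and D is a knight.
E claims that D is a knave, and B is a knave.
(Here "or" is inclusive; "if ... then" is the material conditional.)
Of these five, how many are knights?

2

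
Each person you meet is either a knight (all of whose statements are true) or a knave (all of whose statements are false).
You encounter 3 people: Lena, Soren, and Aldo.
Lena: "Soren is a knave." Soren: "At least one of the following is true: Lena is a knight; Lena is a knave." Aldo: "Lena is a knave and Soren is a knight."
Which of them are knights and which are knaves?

Lena is a knave, Soren is a knight, and Aldo is a knight.

Lena is a knave, so "Soren is a knave" must be False — and it is.
Since Soren is a knight, "at least one of the following is true: Lena is a knight; Lena is a knave" needs to be True, which holds.
Aldo is a knight, so "Lena is a knave and Soren is a knight" must be True — and it is.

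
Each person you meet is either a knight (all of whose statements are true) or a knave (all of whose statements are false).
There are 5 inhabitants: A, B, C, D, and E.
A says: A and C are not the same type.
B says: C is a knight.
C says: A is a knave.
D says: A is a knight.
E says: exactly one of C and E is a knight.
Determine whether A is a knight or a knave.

A is a knight.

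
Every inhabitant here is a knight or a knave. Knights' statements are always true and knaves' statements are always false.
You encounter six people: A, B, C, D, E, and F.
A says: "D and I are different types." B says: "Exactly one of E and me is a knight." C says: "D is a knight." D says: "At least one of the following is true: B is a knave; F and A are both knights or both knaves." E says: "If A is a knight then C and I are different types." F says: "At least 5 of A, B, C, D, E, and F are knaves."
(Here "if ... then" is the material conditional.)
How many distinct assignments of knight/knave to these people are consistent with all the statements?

1

Consistent assignments:
  A=knight, B=knight, C=knave, D=knave, E=knave, F=knave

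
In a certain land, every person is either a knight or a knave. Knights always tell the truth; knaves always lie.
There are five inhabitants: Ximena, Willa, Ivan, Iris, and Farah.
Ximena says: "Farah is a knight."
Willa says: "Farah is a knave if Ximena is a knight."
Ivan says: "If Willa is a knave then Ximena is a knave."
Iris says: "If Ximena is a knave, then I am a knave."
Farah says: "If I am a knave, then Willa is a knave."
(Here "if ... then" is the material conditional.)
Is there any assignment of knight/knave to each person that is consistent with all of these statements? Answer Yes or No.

One consistent assignment: Ximena=knight, Willa=knave, Ivan=knave, Iris=knight, Farah=knight.

Yes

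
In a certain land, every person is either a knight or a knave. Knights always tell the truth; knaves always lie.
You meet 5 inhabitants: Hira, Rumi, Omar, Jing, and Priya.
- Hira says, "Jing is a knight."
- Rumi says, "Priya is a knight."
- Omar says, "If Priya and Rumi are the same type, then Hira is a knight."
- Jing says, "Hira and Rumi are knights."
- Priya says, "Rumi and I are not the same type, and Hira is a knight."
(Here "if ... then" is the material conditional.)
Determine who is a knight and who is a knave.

Suppose Hira is a knight. Then Hira's statement "Jing is a knight" would have to be true. Checking the 16 ways to assign the others, none is consistent with every speaker.
(For instance, with Rumi=knave, Omar=knave, Jing=knave, Priya=knave, Hira's claim "Jing is a knight" comes out false where it would need to be true.)
So Hira must be a knave, making "Jing is a knight" false. Taking Hira=knave, Rumi=knave, Omar=knave, Jing=knave, Priya=knave, each remaining statement checks out:
  Rumi (knave): "Priya is a knight" — false. ✓
  Omar (knave): "if Priya and Rumi are the same type, then Hira is a knight" — false. ✓
  Jing (knave): "Hira and Rumi are knights" — false. ✓
  Priya (knave): "Rumi and I are not the same type, and Hira is a knight" — false. ✓
This is the unique consistent assignment.

Knights: none. Knaves: Hira, Rumi, Omar, Jing, and Priya.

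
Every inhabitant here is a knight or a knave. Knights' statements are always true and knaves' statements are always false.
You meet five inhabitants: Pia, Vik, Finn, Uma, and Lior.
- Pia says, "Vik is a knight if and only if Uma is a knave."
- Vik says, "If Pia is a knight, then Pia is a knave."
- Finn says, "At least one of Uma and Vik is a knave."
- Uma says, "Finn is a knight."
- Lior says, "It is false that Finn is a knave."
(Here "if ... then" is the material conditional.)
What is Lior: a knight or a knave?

Consistent assignments: {Pia=knight, Vik=knave, Finn=knight, Uma=knight, Lior=knight}
In every consistent assignment, Lior is a knight.

Lior is a knight.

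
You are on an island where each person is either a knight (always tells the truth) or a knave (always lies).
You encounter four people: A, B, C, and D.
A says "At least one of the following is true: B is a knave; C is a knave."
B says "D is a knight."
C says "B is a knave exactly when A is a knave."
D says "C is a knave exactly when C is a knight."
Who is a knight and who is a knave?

A is a knight, B is a knave, C is a knave, and D is a knave.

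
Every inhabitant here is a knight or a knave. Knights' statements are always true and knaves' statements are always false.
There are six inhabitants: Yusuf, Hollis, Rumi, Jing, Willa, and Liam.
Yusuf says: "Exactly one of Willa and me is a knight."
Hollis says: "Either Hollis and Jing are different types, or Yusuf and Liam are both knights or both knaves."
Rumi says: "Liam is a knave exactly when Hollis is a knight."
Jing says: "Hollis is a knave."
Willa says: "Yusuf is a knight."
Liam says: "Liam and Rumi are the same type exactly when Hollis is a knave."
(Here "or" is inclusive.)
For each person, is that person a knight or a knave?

Yusuf is a knave, Hollis is a knight, Rumi is a knave, Jing is a knave, Willa is a knave, and Liam is a knight.

Yusuf is a knave; "exactly one of Willa and me is a knight" is False, as required.
Hollis (knight): "either Hollis and Jing are different types, or Yusuf and Liam are both knights or both knaves" — True. ✓
Rumi (knave): "Liam is a knave exactly when Hollis is a knight" — False. ✓
Jing is a knave; "Hollis is a knave" is False, as required.
Willa (knave): "Yusuf is a knight" — False. ✓
Liam is a knight, so "Liam and Rumi are the same type exactly when Hollis is a knave" must be True — and it is.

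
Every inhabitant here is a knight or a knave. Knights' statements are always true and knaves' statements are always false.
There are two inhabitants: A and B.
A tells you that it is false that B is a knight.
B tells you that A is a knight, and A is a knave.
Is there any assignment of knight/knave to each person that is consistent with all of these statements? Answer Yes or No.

One consistent assignment: A=knight, B=knave.

Yes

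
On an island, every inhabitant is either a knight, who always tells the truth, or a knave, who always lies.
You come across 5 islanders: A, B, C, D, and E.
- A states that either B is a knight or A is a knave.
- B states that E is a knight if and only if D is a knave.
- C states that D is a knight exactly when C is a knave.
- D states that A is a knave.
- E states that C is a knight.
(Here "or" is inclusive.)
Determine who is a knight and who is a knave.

A is a knight, B is a knight, C is a knight, D is a knave, and E is a knight.

Suppose A is a knave. Then A's statement "either B is a knight or A is a knave" would have to be false. Checking the 16 ways to assign the others, none is consistent with every speaker.
(For instance, with B=knight, C=knight, D=knave, E=knight, A's claim "either B is a knight or A is a knave" comes out true where it would need to be false.)
So A must be a knight, making "either B is a knight or A is a knave" true. Taking A=knight, B=knight, C=knight, D=knave, E=knight, each remaining statement checks out:
  B (knight): "E is a knight if and only if D is a knave" — true. ✓
  C (knight): "D is a knight exactly when C is a knave" — true. ✓
  D (knave): "A is a knave" — false. ✓
  E (knight): "C is a knight" — true. ✓
This is the unique consistent assignment.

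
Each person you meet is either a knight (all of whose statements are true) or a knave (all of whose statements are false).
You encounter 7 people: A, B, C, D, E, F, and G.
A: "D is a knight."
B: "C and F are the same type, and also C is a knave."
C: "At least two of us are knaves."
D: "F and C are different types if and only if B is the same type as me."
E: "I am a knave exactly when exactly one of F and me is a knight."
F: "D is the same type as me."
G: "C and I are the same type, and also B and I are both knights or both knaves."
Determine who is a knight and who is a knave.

As a knight, A's statement "D is a knight" should be True; it is.
B is a knave, and the claim "C and F are the same type, and also C is a knave" is indeed false.
C (knight): "at least two of us are knaves" — True. ✓
D is a knight, and the claim "F and C are different types if and only if B is the same type as me" is indeed True.
E is a knight, so "I am a knave exactly when exactly one of F and me is a knight" must be True — and it is.
As a knight, F's statement "D is the same type as me" should be True; it is.
Since G is a knave, "C and I are the same type, and also B and I are both knights or both knaves" needs to be false, which holds.

A is a knight, B is a knave, C is a knight, D is a knight, E is a knight, F is a knight, and G is a knave.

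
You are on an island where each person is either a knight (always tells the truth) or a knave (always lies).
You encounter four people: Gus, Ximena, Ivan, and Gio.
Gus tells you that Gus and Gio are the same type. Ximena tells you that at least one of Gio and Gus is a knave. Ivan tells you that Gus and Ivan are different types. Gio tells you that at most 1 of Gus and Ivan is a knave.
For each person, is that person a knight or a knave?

Gus is a knave, Ximena is a knight, Ivan is a knight, and Gio is a knight.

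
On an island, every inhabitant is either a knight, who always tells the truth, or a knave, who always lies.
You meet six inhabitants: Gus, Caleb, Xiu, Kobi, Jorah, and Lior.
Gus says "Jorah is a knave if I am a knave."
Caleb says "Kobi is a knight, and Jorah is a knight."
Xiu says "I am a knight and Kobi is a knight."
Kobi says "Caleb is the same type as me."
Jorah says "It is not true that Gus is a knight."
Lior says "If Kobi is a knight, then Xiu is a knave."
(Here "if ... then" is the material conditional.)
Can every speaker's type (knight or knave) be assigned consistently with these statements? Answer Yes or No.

Yes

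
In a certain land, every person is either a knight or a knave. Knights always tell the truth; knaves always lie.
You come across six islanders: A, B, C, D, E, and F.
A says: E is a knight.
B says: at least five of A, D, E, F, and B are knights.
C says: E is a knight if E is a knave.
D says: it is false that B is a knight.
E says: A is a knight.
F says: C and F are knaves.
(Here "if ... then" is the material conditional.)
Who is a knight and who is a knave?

Knights: A, C, D, and E. Knaves: B and F.

A is a knight, and the claim "E is a knight" is indeed True.
B (knave): "at least five of A, D, E, F, and B are knights" — false. ✓
C is a knight; "E is a knight if E is a knave" is True, as required.
As a knight, D's statement "it is false that B is a knight" should be True; it is.
E is a knight; "A is a knight" is True, as required.
F is a knave, so "C and F are knaves" must be false — and it is.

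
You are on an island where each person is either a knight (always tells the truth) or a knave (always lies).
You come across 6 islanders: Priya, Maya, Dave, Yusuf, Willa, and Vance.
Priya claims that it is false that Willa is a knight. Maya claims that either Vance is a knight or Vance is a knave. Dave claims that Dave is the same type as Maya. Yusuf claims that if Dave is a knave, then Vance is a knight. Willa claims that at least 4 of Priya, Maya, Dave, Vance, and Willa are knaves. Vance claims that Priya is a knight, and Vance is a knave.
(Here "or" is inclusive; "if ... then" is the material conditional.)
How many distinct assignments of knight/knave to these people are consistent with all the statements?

0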